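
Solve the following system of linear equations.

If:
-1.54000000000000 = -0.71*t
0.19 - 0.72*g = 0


Then:
g = 0.26
t = 2.17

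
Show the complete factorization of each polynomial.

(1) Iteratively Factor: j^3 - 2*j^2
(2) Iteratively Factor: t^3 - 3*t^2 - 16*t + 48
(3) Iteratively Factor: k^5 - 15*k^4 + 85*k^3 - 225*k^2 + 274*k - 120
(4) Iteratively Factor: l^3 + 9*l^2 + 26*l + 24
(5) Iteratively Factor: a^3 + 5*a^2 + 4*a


(1) = (j)*(j^2 - 2*j) = j^2*(j - 2)
(2) = (t - 4)*(t^2 + t - 12) = (t - 4)*(t - 3)*(t + 4)
(3) = (k - 3)*(k^4 - 12*k^3 + 49*k^2 - 78*k + 40) = (k - 3)*(k - 1)*(k^3 - 11*k^2 + 38*k - 40) = (k - 5)*(k - 3)*(k - 1)*(k^2 - 6*k + 8) = (k - 5)*(k - 3)*(k - 2)*(k - 1)*(k - 4)
(4) = (l + 2)*(l^2 + 7*l + 12) = (l + 2)*(l + 3)*(l + 4)
(5) = (a + 1)*(a^2 + 4*a) = (a + 1)*(a + 4)*(a)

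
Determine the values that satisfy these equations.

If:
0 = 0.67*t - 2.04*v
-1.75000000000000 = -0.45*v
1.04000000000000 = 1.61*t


Then:
No Solution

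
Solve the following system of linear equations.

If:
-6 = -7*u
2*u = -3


Then:
No Solution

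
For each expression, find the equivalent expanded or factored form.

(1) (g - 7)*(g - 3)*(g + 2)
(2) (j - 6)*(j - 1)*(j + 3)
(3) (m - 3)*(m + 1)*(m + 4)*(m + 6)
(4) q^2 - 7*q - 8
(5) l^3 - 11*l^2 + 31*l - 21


(1) = g^3 - 8*g^2 + g + 42
(2) = j^3 - 4*j^2 - 15*j + 18
(3) = m^4 + 8*m^3 + m^2 - 78*m - 72
(4) = (q - 8)*(q + 1)
(5) = (l - 7)*(l - 3)*(l - 1)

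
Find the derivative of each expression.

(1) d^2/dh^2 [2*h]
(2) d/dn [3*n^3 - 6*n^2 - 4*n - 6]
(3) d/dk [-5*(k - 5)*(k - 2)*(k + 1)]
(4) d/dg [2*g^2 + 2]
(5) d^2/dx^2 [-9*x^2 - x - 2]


(1) = 0
(2) = 9*n^2 - 12*n - 4
(3) = -15*k^2 + 60*k - 15
(4) = 4*g
(5) = -18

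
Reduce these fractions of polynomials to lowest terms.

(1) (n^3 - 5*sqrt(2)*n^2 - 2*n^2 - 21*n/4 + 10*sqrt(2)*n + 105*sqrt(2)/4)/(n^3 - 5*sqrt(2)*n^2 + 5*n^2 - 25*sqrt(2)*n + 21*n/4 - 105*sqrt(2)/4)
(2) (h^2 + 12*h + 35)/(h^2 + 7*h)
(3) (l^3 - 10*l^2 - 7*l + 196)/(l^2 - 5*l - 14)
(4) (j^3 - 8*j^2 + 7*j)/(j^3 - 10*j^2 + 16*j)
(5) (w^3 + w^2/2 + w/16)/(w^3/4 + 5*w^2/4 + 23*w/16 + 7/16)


(1) = (16*n - 56)/(16*n + 56)
(2) = (h + 5)/h
(3) = (l^2 - 3*l - 28)/(l + 2)
(4) = (j^2 - 8*j + 7)/(j^2 - 10*j + 16)
(5) = (16*w^3 + 8*w^2 + w)/(4*w^3 + 20*w^2 + 23*w + 7)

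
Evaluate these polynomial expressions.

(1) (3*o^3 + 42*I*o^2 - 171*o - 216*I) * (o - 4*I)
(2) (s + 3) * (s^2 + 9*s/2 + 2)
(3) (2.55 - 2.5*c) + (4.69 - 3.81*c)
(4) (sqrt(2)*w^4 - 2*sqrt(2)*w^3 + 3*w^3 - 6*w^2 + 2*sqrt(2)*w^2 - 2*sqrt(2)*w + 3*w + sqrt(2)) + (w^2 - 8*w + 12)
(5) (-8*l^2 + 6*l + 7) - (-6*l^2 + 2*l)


(1) = 3*o^4 + 30*I*o^3 - 3*o^2 + 468*I*o - 864
(2) = s^3 + 15*s^2/2 + 31*s/2 + 6
(3) = 7.24 - 6.31*c
(4) = sqrt(2)*w^4 - 2*sqrt(2)*w^3 + 3*w^3 - 5*w^2 + 2*sqrt(2)*w^2 - 5*w - 2*sqrt(2)*w + sqrt(2) + 12
(5) = -2*l^2 + 4*l + 7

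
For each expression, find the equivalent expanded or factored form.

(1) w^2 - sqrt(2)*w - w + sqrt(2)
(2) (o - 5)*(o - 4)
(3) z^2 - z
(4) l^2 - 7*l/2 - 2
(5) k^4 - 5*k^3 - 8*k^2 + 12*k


(1) = (w - 1)*(w - sqrt(2))
(2) = o^2 - 9*o + 20
(3) = z*(z - 1)
(4) = (l - 4)*(l + 1/2)
(5) = k*(k - 6)*(k - 1)*(k + 2)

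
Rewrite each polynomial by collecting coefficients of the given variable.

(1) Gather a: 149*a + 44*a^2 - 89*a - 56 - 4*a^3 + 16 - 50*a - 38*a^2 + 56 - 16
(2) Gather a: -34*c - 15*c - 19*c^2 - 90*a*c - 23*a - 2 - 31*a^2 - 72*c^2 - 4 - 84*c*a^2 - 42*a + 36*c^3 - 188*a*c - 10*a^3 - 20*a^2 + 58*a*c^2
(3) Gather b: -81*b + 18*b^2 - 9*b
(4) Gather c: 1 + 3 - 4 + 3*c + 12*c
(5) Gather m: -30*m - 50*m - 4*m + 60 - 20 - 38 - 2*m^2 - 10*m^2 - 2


(1) = -4*a^3 + 6*a^2 + 10*a
(2) = -10*a^3 + a^2*(-84*c - 51) + a*(58*c^2 - 278*c - 65) + 36*c^3 - 91*c^2 - 49*c - 6
(3) = 18*b^2 - 90*b
(4) = 15*c
(5) = -12*m^2 - 84*m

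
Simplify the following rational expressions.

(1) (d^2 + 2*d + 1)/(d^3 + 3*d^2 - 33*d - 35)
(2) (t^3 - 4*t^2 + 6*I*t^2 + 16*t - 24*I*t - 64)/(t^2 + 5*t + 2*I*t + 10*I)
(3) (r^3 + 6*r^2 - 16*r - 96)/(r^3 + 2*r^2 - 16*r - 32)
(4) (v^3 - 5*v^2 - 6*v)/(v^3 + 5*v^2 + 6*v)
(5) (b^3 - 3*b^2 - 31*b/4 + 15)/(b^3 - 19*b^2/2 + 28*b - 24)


(1) = (d + 1)/(d^2 + 2*d - 35)
(2) = (t^3 + t^2*(-4 + 6*I) + t*(16 - 24*I) - 64)/(t^2 + t*(5 + 2*I) + 10*I)
(3) = (r + 6)/(r + 2)
(4) = (v^2 - 5*v - 6)/(v^2 + 5*v + 6)
(5) = (2*b + 5)/(2*b - 8)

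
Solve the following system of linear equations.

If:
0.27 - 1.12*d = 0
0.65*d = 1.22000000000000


Then:
No Solution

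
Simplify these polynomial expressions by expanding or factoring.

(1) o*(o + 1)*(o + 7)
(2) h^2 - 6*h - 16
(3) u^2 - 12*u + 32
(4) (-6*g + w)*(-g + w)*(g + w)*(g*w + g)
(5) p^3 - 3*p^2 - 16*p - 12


(1) = o^3 + 8*o^2 + 7*o
(2) = (h - 8)*(h + 2)
(3) = (u - 8)*(u - 4)
(4) = 6*g^4*w + 6*g^4 - g^3*w^2 - g^3*w - 6*g^2*w^3 - 6*g^2*w^2 + g*w^4 + g*w^3
(5) = (p - 6)*(p + 1)*(p + 2)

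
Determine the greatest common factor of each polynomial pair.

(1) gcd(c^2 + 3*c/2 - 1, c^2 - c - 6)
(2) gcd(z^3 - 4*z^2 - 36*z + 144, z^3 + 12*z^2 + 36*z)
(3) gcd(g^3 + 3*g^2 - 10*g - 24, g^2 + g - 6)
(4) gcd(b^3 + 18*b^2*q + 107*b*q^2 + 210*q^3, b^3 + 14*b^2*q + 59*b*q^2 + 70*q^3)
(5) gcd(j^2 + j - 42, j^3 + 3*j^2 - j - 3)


(1) = c + 2
(2) = gcd((z - 6)*(z - 4)*(z + 6), z*(z + 6)^2) = z + 6
(3) = gcd((g - 3)*(g + 2)*(g + 4), (g - 2)*(g + 3)) = 1
(4) = b^2 + 12*b*q + 35*q^2
(5) = gcd((j - 6)*(j + 7), (j - 1)*(j + 1)*(j + 3)) = 1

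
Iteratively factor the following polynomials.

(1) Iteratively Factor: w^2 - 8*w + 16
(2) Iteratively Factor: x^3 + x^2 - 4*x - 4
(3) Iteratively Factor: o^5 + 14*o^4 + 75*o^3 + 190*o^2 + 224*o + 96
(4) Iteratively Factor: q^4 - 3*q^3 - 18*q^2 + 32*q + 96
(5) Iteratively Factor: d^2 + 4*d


(1) = (w - 4)*(w - 4)
(2) = (x - 2)*(x^2 + 3*x + 2) = (x - 2)*(x + 2)*(x + 1)
(3) = (o + 1)*(o^4 + 13*o^3 + 62*o^2 + 128*o + 96) = (o + 1)*(o + 2)*(o^3 + 11*o^2 + 40*o + 48) = (o + 1)*(o + 2)*(o + 3)*(o^2 + 8*o + 16) = (o + 1)*(o + 2)*(o + 3)*(o + 4)*(o + 4)
(4) = (q + 3)*(q^3 - 6*q^2 + 32) = (q - 4)*(q + 3)*(q^2 - 2*q - 8) = (q - 4)*(q + 2)*(q + 3)*(q - 4)
(5) = (d)*(d + 4)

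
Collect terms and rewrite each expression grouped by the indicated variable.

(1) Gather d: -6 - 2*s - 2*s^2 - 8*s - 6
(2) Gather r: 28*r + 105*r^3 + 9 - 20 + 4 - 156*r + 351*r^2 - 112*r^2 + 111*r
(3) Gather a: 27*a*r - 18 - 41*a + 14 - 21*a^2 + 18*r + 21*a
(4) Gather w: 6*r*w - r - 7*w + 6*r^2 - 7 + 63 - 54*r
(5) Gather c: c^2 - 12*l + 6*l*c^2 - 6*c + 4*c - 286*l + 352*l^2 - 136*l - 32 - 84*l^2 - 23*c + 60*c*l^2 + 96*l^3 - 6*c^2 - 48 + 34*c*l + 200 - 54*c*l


(1) = -2*s^2 - 10*s - 12
(2) = 105*r^3 + 239*r^2 - 17*r - 7
(3) = -21*a^2 + a*(27*r - 20) + 18*r - 4
(4) = 6*r^2 - 55*r + w*(6*r - 7) + 56
(5) = c^2*(6*l - 5) + c*(60*l^2 - 20*l - 25) + 96*l^3 + 268*l^2 - 434*l + 120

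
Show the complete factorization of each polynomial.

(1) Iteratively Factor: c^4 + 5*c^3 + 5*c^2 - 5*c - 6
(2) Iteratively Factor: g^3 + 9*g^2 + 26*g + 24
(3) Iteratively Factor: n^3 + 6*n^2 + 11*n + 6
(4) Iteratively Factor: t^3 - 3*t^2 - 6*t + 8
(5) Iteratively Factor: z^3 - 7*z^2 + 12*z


(1) = (c + 1)*(c^3 + 4*c^2 + c - 6) = (c + 1)*(c + 3)*(c^2 + c - 2) = (c - 1)*(c + 1)*(c + 3)*(c + 2)
(2) = (g + 4)*(g^2 + 5*g + 6) = (g + 3)*(g + 4)*(g + 2)
(3) = (n + 2)*(n^2 + 4*n + 3) = (n + 2)*(n + 3)*(n + 1)
(4) = (t - 1)*(t^2 - 2*t - 8) = (t - 1)*(t + 2)*(t - 4)
(5) = (z - 4)*(z^2 - 3*z) = (z - 4)*(z - 3)*(z)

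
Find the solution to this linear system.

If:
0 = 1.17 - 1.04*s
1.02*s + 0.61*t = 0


Then:
s = 1.12
t = -1.88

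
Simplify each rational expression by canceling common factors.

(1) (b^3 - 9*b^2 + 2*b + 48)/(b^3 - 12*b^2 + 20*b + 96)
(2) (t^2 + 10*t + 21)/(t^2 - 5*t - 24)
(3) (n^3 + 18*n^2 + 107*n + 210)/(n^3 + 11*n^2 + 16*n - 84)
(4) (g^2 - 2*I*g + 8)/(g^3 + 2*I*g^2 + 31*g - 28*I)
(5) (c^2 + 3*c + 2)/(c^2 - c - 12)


(1) = (b - 3)/(b - 6)
(2) = (t + 7)/(t - 8)
(3) = (n + 5)/(n - 2)
(4) = (g + 2*I)/(g^2 + 6*I*g + 7)
(5) = (c^2 + 3*c + 2)/(c^2 - c - 12)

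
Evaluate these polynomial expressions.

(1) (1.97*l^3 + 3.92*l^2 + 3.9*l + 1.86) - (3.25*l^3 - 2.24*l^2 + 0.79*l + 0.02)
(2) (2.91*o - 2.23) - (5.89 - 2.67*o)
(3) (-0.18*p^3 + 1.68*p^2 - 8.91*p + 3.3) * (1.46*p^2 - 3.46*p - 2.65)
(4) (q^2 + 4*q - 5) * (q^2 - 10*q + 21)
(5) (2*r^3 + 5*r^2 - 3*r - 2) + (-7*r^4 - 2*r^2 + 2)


(1) = -1.28*l^3 + 6.16*l^2 + 3.11*l + 1.84
(2) = 5.58*o - 8.12
(3) = -0.2628*p^5 + 3.0756*p^4 - 18.3444*p^3 + 31.1946*p^2 + 12.1935*p - 8.745
(4) = q^4 - 6*q^3 - 24*q^2 + 134*q - 105
(5) = -7*r^4 + 2*r^3 + 3*r^2 - 3*r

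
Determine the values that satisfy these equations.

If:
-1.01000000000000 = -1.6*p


Then:
p = 0.63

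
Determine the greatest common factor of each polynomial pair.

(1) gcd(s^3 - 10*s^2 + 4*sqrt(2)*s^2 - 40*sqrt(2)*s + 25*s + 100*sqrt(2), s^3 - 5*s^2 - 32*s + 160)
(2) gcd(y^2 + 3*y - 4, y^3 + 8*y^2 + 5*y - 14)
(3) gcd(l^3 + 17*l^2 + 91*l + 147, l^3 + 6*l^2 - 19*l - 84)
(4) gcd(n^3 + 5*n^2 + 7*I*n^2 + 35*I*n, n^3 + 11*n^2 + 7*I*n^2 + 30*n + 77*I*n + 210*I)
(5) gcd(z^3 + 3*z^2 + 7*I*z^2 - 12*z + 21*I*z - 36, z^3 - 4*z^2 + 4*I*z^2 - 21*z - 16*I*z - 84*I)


(1) = gcd((s - 5)^2*(s + 4*sqrt(2)), (s - 5)*(s - 4*sqrt(2))*(s + 4*sqrt(2))) = s^2 + s*(-5 + 4*sqrt(2)) - 20*sqrt(2)
(2) = y - 1
(3) = gcd((l + 3)*(l + 7)^2, (l - 4)*(l + 3)*(l + 7)) = l^2 + 10*l + 21
(4) = n^2 + n*(5 + 7*I) + 35*I
(5) = gcd((z + 3)*(z + 3*I)*(z + 4*I), (z - 7)*(z + 3)*(z + 4*I)) = z^2 + z*(3 + 4*I) + 12*I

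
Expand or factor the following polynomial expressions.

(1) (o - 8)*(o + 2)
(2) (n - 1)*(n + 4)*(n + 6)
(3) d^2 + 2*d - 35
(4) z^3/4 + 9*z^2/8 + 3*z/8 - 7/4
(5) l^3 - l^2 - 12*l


(1) = o^2 - 6*o - 16
(2) = n^3 + 9*n^2 + 14*n - 24
(3) = (d - 5)*(d + 7)
(4) = (z/4 + 1/2)*(z - 1)*(z + 7/2)
(5) = l*(l - 4)*(l + 3)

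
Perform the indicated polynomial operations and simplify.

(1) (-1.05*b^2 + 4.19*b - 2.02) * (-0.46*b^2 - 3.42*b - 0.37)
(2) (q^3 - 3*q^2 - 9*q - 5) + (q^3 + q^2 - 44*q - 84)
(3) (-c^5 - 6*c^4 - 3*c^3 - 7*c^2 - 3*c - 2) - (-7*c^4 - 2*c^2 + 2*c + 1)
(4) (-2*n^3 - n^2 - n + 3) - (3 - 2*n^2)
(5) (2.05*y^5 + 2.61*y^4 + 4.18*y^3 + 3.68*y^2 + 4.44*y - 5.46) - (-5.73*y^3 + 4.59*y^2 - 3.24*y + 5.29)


(1) = 0.483*b^4 + 1.6636*b^3 - 13.0121*b^2 + 5.3581*b + 0.7474
(2) = 2*q^3 - 2*q^2 - 53*q - 89
(3) = -c^5 + c^4 - 3*c^3 - 5*c^2 - 5*c - 3
(4) = -2*n^3 + n^2 - n
(5) = 2.05*y^5 + 2.61*y^4 + 9.91*y^3 - 0.91*y^2 + 7.68*y - 10.75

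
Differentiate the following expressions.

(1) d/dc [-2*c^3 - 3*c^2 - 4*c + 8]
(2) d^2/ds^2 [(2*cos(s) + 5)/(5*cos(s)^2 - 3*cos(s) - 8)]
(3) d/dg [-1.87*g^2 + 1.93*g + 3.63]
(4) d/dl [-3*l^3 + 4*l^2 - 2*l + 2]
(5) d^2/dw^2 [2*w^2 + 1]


(1) = -6*c^2 - 6*c - 4
(2) = (-225*(1 - cos(2*s))^2*cos(s)/2 - 265*(1 - cos(2*s))^2/2 - 277*cos(s)/4 - 1107*cos(2*s)/2 - 555*cos(3*s)/4 + 25*cos(5*s) + 741/2)/((cos(s) + 1)^3*(5*cos(s) - 8)^3)
(3) = 1.93 - 3.74*g
(4) = -9*l^2 + 8*l - 2
(5) = 4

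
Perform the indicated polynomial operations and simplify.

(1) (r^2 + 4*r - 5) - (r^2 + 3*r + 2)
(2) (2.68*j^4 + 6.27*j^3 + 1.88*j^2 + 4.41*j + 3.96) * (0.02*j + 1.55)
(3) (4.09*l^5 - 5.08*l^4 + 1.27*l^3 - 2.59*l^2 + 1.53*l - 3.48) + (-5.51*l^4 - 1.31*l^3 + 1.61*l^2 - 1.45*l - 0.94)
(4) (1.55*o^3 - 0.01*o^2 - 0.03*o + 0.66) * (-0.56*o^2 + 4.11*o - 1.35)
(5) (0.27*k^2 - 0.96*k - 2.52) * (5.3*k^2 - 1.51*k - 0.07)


(1) = r - 7
(2) = 0.0536*j^5 + 4.2794*j^4 + 9.7561*j^3 + 3.0022*j^2 + 6.9147*j + 6.138
(3) = 4.09*l^5 - 10.59*l^4 - 0.04*l^3 - 0.98*l^2 + 0.08*l - 4.42
(4) = -0.868*o^5 + 6.3761*o^4 - 2.1168*o^3 - 0.4794*o^2 + 2.7531*o - 0.891
(5) = 1.431*k^4 - 5.4957*k^3 - 11.9253*k^2 + 3.8724*k + 0.1764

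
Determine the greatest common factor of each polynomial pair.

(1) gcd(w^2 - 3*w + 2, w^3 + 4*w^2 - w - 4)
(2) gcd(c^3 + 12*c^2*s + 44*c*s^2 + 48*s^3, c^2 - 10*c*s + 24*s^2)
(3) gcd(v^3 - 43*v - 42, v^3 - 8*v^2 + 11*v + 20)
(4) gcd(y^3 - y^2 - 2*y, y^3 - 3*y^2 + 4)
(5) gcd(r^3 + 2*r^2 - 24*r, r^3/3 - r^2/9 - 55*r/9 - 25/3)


(1) = gcd((w - 2)*(w - 1), (w - 1)*(w + 1)*(w + 4)) = w - 1
(2) = gcd((c + 2*s)*(c + 4*s)*(c + 6*s), (c - 6*s)*(c - 4*s)) = 1
(3) = v + 1
(4) = y^2 - y - 2
(5) = gcd(r*(r - 4)*(r + 6), (r/3 + 1)*(r - 5)*(r + 5/3)) = 1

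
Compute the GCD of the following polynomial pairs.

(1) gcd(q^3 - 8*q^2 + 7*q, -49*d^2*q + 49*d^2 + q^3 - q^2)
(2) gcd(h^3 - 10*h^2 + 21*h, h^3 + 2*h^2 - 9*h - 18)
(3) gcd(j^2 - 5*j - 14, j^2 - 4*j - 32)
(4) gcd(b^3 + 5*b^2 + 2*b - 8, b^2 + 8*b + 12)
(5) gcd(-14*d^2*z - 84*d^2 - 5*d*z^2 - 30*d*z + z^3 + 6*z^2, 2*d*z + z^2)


(1) = gcd(q*(q - 7)*(q - 1), (-7*d + q)*(7*d + q)*(q - 1)) = q - 1
(2) = h - 3
(3) = gcd((j - 7)*(j + 2), (j - 8)*(j + 4)) = 1
(4) = b + 2
(5) = 2*d + z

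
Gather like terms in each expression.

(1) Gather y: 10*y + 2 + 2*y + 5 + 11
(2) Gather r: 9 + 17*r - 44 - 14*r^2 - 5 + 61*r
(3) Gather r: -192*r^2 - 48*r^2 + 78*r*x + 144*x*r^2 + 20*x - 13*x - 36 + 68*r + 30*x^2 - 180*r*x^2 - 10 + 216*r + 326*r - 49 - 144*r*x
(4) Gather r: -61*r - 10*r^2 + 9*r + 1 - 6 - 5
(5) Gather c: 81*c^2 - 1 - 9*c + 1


(1) = 12*y + 18
(2) = -14*r^2 + 78*r - 40
(3) = r^2*(144*x - 240) + r*(-180*x^2 - 66*x + 610) + 30*x^2 + 7*x - 95
(4) = -10*r^2 - 52*r - 10
(5) = 81*c^2 - 9*c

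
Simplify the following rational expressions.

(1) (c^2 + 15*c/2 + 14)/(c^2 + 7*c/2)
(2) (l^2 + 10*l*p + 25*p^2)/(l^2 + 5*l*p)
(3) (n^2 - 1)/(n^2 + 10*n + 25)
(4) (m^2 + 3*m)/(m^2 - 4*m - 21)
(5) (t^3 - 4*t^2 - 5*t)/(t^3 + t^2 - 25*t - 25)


(1) = (c + 4)/c
(2) = (l + 5*p)/l
(3) = (n^2 - 1)/(n^2 + 10*n + 25)
(4) = m/(m - 7)
(5) = t/(t + 5)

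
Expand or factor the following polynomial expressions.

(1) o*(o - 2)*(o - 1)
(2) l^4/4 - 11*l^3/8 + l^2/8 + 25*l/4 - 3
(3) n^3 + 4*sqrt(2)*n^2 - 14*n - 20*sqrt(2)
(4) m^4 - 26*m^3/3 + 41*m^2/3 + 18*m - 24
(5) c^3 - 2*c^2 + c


(1) = o^3 - 3*o^2 + 2*o
(2) = (l/4 + 1/2)*(l - 4)*(l - 3)*(l - 1/2)
(3) = (n - 2*sqrt(2))*(n + sqrt(2))*(n + 5*sqrt(2))
(4) = (m - 6)*(m - 3)*(m - 1)*(m + 4/3)
(5) = c*(c - 1)^2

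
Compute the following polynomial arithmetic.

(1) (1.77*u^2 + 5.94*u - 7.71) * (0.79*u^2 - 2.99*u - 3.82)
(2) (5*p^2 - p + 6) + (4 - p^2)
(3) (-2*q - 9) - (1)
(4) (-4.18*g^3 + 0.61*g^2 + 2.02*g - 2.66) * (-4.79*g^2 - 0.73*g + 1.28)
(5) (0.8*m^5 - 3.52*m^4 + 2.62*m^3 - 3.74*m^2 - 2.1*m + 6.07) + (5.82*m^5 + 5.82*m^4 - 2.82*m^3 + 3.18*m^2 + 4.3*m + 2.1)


(1) = 1.3983*u^4 - 0.5997*u^3 - 30.6129*u^2 + 0.3621*u + 29.4522
(2) = 4*p^2 - p + 10
(3) = -2*q - 10
(4) = 20.0222*g^5 + 0.1295*g^4 - 15.4715*g^3 + 12.0476*g^2 + 4.5274*g - 3.4048
(5) = 6.62*m^5 + 2.3*m^4 - 0.2*m^3 - 0.56*m^2 + 2.2*m + 8.17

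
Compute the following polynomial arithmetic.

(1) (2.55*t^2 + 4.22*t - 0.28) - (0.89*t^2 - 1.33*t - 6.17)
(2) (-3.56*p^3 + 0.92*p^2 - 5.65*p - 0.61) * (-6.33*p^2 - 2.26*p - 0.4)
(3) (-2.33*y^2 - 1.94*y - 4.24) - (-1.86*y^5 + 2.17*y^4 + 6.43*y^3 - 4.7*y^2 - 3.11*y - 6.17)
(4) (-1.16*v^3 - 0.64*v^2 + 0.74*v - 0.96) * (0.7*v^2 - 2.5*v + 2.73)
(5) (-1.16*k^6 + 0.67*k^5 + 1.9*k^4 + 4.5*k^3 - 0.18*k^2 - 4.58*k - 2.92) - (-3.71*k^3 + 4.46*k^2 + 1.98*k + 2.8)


(1) = 1.66*t^2 + 5.55*t + 5.89
(2) = 22.5348*p^5 + 2.222*p^4 + 35.1093*p^3 + 16.2623*p^2 + 3.6386*p + 0.244
(3) = 1.86*y^5 - 2.17*y^4 - 6.43*y^3 + 2.37*y^2 + 1.17*y + 1.93
(4) = -0.812*v^5 + 2.452*v^4 - 1.0488*v^3 - 4.2692*v^2 + 4.4202*v - 2.6208
(5) = -1.16*k^6 + 0.67*k^5 + 1.9*k^4 + 8.21*k^3 - 4.64*k^2 - 6.56*k - 5.72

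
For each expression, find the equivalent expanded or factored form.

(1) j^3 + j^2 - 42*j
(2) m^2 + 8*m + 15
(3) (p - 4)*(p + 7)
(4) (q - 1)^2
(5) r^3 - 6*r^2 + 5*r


(1) = j*(j - 6)*(j + 7)
(2) = (m + 3)*(m + 5)
(3) = p^2 + 3*p - 28
(4) = q^2 - 2*q + 1
(5) = r*(r - 5)*(r - 1)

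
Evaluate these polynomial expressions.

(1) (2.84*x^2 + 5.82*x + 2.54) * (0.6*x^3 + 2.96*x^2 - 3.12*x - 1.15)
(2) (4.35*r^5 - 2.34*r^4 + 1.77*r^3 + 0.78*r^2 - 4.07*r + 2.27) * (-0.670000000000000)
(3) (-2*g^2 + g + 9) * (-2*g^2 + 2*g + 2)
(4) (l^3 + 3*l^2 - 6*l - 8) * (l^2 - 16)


(1) = 1.704*x^5 + 11.8984*x^4 + 9.8904*x^3 - 13.906*x^2 - 14.6178*x - 2.921
(2) = -2.9145*r^5 + 1.5678*r^4 - 1.1859*r^3 - 0.5226*r^2 + 2.7269*r - 1.5209
(3) = 4*g^4 - 6*g^3 - 20*g^2 + 20*g + 18
(4) = l^5 + 3*l^4 - 22*l^3 - 56*l^2 + 96*l + 128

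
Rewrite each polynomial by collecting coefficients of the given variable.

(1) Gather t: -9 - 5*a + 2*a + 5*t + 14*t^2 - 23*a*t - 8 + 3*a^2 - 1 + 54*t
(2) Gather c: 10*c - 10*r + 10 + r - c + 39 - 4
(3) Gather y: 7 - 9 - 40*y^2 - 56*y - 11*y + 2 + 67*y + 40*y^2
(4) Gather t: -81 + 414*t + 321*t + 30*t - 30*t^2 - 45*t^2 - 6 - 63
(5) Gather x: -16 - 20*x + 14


(1) = 3*a^2 - 3*a + 14*t^2 + t*(59 - 23*a) - 18
(2) = 9*c - 9*r + 45
(3) = 0
(4) = -75*t^2 + 765*t - 150
(5) = -20*x - 2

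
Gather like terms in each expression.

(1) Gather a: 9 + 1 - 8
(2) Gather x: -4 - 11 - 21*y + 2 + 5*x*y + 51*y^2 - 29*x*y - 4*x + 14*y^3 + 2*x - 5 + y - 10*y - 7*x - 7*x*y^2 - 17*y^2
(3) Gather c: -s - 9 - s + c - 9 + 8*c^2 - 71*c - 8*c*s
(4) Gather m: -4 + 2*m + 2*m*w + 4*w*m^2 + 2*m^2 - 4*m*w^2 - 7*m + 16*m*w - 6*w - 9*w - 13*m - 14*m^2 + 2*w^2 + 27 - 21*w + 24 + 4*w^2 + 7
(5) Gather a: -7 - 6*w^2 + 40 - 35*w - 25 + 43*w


(1) = 2
(2) = x*(-7*y^2 - 24*y - 9) + 14*y^3 + 34*y^2 - 30*y - 18
(3) = 8*c^2 + c*(-8*s - 70) - 2*s - 18
(4) = m^2*(4*w - 12) + m*(-4*w^2 + 18*w - 18) + 6*w^2 - 36*w + 54
(5) = -6*w^2 + 8*w + 8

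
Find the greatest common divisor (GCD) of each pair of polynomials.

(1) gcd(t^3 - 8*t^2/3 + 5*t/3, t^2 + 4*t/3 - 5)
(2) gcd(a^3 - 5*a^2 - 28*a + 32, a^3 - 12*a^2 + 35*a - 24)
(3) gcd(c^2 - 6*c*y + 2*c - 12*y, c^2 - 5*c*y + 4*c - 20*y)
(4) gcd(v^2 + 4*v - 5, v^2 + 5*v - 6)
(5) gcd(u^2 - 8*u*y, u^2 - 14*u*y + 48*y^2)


(1) = t - 5/3
(2) = gcd((a - 8)*(a - 1)*(a + 4), (a - 8)*(a - 3)*(a - 1)) = a^2 - 9*a + 8
(3) = 1
(4) = gcd((v - 1)*(v + 5), (v - 1)*(v + 6)) = v - 1
(5) = -u + 8*y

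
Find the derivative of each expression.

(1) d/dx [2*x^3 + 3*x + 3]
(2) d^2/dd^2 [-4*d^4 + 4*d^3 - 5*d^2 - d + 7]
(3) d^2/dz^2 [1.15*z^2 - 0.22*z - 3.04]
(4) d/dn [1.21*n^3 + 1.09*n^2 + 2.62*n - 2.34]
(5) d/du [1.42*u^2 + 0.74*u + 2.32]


(1) = 6*x^2 + 3
(2) = -48*d^2 + 24*d - 10
(3) = 2.30000000000000
(4) = 3.63*n^2 + 2.18*n + 2.62
(5) = 2.84*u + 0.74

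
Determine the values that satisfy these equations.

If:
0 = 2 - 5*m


Then:
m = 2/5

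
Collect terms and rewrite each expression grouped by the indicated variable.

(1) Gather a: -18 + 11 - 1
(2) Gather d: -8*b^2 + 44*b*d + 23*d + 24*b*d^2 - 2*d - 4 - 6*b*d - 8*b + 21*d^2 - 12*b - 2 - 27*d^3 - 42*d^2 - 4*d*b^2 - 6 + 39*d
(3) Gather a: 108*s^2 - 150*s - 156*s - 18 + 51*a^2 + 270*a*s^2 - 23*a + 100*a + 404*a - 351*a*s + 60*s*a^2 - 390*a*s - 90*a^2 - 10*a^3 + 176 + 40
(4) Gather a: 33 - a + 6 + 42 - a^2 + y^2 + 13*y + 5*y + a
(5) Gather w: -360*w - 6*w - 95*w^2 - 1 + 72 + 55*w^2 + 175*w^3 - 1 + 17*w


(1) = -8
(2) = -8*b^2 - 20*b - 27*d^3 + d^2*(24*b - 21) + d*(-4*b^2 + 38*b + 60) - 12
(3) = -10*a^3 + a^2*(60*s - 39) + a*(270*s^2 - 741*s + 481) + 108*s^2 - 306*s + 198
(4) = -a^2 + y^2 + 18*y + 81
(5) = 175*w^3 - 40*w^2 - 349*w + 70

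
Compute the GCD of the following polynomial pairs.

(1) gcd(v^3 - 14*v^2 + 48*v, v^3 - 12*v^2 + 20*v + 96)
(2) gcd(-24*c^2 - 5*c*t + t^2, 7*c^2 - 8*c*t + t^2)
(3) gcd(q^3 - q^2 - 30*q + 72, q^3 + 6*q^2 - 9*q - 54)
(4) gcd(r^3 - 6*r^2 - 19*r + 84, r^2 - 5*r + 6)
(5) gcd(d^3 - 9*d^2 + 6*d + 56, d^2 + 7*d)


(1) = v^2 - 14*v + 48
(2) = 1
(3) = q^2 + 3*q - 18
(4) = gcd((r - 7)*(r - 3)*(r + 4), (r - 3)*(r - 2)) = r - 3
(5) = 1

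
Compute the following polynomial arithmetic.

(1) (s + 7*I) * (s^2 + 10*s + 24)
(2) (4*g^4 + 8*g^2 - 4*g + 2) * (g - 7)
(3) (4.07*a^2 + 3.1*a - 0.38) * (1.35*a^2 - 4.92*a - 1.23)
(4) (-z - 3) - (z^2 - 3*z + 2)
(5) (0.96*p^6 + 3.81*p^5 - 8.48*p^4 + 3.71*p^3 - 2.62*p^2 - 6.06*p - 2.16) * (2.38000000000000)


(1) = s^3 + 10*s^2 + 7*I*s^2 + 24*s + 70*I*s + 168*I
(2) = 4*g^5 - 28*g^4 + 8*g^3 - 60*g^2 + 30*g - 14
(3) = 5.4945*a^4 - 15.8394*a^3 - 20.7711*a^2 - 1.9434*a + 0.4674
(4) = -z^2 + 2*z - 5
(5) = 2.2848*p^6 + 9.0678*p^5 - 20.1824*p^4 + 8.8298*p^3 - 6.2356*p^2 - 14.4228*p - 5.1408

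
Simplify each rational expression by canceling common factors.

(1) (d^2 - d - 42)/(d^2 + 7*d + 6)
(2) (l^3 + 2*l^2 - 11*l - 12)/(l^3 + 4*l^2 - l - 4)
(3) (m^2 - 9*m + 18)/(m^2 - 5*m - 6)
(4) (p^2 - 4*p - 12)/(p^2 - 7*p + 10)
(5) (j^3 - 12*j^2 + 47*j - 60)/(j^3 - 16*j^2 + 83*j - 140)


(1) = (d - 7)/(d + 1)
(2) = (l - 3)/(l - 1)
(3) = (m - 3)/(m + 1)
(4) = (p^2 - 4*p - 12)/(p^2 - 7*p + 10)
(5) = (j - 3)/(j - 7)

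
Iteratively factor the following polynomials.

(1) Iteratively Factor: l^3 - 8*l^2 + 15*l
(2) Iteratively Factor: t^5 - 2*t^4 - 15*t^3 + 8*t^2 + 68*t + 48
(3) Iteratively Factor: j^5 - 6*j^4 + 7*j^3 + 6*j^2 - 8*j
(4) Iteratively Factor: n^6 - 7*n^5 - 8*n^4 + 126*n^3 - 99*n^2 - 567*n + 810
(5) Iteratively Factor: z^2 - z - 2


(1) = (l - 5)*(l^2 - 3*l) = l*(l - 5)*(l - 3)
(2) = (t + 2)*(t^4 - 4*t^3 - 7*t^2 + 22*t + 24) = (t + 1)*(t + 2)*(t^3 - 5*t^2 - 2*t + 24) = (t - 3)*(t + 1)*(t + 2)*(t^2 - 2*t - 8) = (t - 4)*(t - 3)*(t + 1)*(t + 2)*(t + 2)
(3) = (j - 2)*(j^4 - 4*j^3 - j^2 + 4*j) = (j - 4)*(j - 2)*(j^3 - j) = (j - 4)*(j - 2)*(j - 1)*(j^2 + j) = j*(j - 4)*(j - 2)*(j - 1)*(j + 1)
(4) = (n - 3)*(n^5 - 4*n^4 - 20*n^3 + 66*n^2 + 99*n - 270) = (n - 5)*(n - 3)*(n^4 + n^3 - 15*n^2 - 9*n + 54) = (n - 5)*(n - 3)*(n - 2)*(n^3 + 3*n^2 - 9*n - 27) = (n - 5)*(n - 3)*(n - 2)*(n + 3)*(n^2 - 9) = (n - 5)*(n - 3)*(n - 2)*(n + 3)^2*(n - 3)
(5) = (z + 1)*(z - 2)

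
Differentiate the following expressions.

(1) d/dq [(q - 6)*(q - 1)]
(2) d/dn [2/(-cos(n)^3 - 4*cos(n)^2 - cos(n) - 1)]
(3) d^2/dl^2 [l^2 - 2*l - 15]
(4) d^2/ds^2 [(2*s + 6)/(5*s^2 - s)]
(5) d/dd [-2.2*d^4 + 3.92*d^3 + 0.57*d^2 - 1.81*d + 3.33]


(1) = 2*q - 7
(2) = 2*(3*sin(n)^2 - 8*cos(n) - 4)*sin(n)/(cos(n)^3 + 4*cos(n)^2 + cos(n) + 1)^2
(3) = 2
(4) = 4*(25*s^3 + 225*s^2 - 45*s + 3)/(s^3*(125*s^3 - 75*s^2 + 15*s - 1))
(5) = -8.8*d^3 + 11.76*d^2 + 1.14*d - 1.81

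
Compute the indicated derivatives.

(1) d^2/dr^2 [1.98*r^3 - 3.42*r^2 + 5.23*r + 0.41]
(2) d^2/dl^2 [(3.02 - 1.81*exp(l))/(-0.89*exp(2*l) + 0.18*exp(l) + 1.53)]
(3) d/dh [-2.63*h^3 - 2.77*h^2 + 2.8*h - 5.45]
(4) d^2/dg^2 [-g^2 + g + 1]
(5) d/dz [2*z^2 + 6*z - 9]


(1) = 11.88*r - 6.84
(2) = (1.433701*exp(4*l) - 9.278606*exp(3*l) + 16.239474*exp(2*l) - 17.045658*exp(l) + 5.068737)*exp(l)/(0.704969*exp(6*l) - 0.427734*exp(5*l) - 3.549231*exp(4*l) + 1.464804*exp(3*l) + 6.101487*exp(2*l) - 1.264086*exp(l) - 3.581577)
(3) = -7.89*h^2 - 5.54*h + 2.8
(4) = -2
(5) = 4*z + 6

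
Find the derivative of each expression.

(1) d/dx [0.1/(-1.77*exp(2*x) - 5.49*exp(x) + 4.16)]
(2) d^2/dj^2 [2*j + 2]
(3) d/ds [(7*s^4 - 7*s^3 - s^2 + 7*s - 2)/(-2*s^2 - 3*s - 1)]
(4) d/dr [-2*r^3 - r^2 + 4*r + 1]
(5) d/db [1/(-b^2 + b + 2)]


(1) = (0.354*exp(x) + 0.549)*exp(x)/(1.77*exp(2*x) + 5.49*exp(x) - 4.16)^2
(2) = 0
(3) = (-28*s^5 - 49*s^4 + 14*s^3 + 38*s^2 - 6*s - 13)/(4*s^4 + 12*s^3 + 13*s^2 + 6*s + 1)
(4) = -6*r^2 - 2*r + 4
(5) = (2*b - 1)/(-b^2 + b + 2)^2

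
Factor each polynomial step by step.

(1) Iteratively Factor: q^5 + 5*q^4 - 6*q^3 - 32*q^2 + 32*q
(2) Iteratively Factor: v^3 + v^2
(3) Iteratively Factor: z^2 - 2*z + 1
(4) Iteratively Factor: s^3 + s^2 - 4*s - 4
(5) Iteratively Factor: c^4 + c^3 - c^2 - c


(1) = (q)*(q^4 + 5*q^3 - 6*q^2 - 32*q + 32) = q*(q + 4)*(q^3 + q^2 - 10*q + 8) = q*(q - 2)*(q + 4)*(q^2 + 3*q - 4) = q*(q - 2)*(q - 1)*(q + 4)*(q + 4)
(2) = (v)*(v^2 + v) = v*(v + 1)*(v)
(3) = (z - 1)*(z - 1)
(4) = (s - 2)*(s^2 + 3*s + 2) = (s - 2)*(s + 2)*(s + 1)
(5) = (c - 1)*(c^3 + 2*c^2 + c) = (c - 1)*(c + 1)*(c^2 + c) = c*(c - 1)*(c + 1)*(c + 1)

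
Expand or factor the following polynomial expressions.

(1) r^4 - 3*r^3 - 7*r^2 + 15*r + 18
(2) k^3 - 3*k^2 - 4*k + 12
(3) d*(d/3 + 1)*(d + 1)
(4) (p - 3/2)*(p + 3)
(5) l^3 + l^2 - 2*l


(1) = (r - 3)^2*(r + 1)*(r + 2)
(2) = (k - 3)*(k - 2)*(k + 2)
(3) = d^3/3 + 4*d^2/3 + d
(4) = p^2 + 3*p/2 - 9/2
(5) = l*(l - 1)*(l + 2)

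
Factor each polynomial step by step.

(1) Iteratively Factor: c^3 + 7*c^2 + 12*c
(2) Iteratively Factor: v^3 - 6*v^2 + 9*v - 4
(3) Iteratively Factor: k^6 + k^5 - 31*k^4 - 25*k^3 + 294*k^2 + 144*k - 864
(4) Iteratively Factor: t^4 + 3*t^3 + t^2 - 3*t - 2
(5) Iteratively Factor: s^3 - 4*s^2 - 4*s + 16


(1) = (c + 3)*(c^2 + 4*c) = c*(c + 3)*(c + 4)
(2) = (v - 1)*(v^2 - 5*v + 4) = (v - 1)^2*(v - 4)
(3) = (k + 4)*(k^5 - 3*k^4 - 19*k^3 + 51*k^2 + 90*k - 216) = (k - 4)*(k + 4)*(k^4 + k^3 - 15*k^2 - 9*k + 54) = (k - 4)*(k - 3)*(k + 4)*(k^3 + 4*k^2 - 3*k - 18) = (k - 4)*(k - 3)*(k - 2)*(k + 4)*(k^2 + 6*k + 9) = (k - 4)*(k - 3)*(k - 2)*(k + 3)*(k + 4)*(k + 3)
(4) = (t - 1)*(t^3 + 4*t^2 + 5*t + 2) = (t - 1)*(t + 2)*(t^2 + 2*t + 1) = (t - 1)*(t + 1)*(t + 2)*(t + 1)
(5) = (s + 2)*(s^2 - 6*s + 8) = (s - 2)*(s + 2)*(s - 4)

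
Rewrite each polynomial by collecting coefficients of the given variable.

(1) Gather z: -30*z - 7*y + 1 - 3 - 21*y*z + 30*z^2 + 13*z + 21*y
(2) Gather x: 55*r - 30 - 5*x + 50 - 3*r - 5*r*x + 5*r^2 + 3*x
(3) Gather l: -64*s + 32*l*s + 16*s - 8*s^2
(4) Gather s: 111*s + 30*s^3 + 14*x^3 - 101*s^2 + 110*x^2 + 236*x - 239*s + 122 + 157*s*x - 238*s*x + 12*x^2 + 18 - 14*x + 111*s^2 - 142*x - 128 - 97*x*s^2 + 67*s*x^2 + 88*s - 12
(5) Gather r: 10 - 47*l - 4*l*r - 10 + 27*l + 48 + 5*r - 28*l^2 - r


(1) = 14*y + 30*z^2 + z*(-21*y - 17) - 2
(2) = 5*r^2 + 52*r + x*(-5*r - 2) + 20
(3) = 32*l*s - 8*s^2 - 48*s
(4) = 30*s^3 + s^2*(10 - 97*x) + s*(67*x^2 - 81*x - 40) + 14*x^3 + 122*x^2 + 80*x
(5) = -28*l^2 - 20*l + r*(4 - 4*l) + 48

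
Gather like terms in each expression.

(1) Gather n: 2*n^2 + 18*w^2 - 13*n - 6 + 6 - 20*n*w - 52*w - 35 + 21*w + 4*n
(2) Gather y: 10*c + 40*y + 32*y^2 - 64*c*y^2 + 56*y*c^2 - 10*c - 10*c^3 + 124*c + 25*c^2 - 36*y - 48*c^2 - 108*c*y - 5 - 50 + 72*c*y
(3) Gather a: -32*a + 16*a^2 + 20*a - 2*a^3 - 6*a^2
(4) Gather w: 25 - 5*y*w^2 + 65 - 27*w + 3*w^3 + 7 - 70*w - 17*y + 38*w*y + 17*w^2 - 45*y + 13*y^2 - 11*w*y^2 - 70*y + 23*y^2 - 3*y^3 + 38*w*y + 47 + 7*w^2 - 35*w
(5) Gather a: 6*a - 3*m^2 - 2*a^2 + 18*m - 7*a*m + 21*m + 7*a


(1) = 2*n^2 + n*(-20*w - 9) + 18*w^2 - 31*w - 35
(2) = -10*c^3 - 23*c^2 + 124*c + y^2*(32 - 64*c) + y*(56*c^2 - 36*c + 4) - 55
(3) = -2*a^3 + 10*a^2 - 12*a
(4) = 3*w^3 + w^2*(24 - 5*y) + w*(-11*y^2 + 76*y - 132) - 3*y^3 + 36*y^2 - 132*y + 144
(5) = -2*a^2 + a*(13 - 7*m) - 3*m^2 + 39*m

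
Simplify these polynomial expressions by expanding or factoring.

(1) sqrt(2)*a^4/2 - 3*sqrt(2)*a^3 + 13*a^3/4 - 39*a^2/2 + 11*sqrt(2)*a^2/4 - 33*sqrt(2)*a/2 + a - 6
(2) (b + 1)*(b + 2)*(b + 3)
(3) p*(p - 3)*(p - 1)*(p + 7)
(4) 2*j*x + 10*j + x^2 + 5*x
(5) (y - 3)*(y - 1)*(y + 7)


(1) = (a/2 + sqrt(2))*(a - 6)*(a + sqrt(2))*(sqrt(2)*a + 1/2)
(2) = b^3 + 6*b^2 + 11*b + 6
(3) = p^4 + 3*p^3 - 25*p^2 + 21*p
(4) = (2*j + x)*(x + 5)
(5) = y^3 + 3*y^2 - 25*y + 21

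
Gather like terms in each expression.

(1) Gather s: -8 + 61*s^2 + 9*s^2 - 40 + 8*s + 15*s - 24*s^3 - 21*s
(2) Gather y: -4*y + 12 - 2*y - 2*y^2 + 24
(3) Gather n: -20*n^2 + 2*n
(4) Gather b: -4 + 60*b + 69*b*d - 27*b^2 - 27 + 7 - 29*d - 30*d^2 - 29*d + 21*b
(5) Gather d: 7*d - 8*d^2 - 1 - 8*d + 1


(1) = -24*s^3 + 70*s^2 + 2*s - 48
(2) = -2*y^2 - 6*y + 36
(3) = -20*n^2 + 2*n
(4) = -27*b^2 + b*(69*d + 81) - 30*d^2 - 58*d - 24
(5) = -8*d^2 - d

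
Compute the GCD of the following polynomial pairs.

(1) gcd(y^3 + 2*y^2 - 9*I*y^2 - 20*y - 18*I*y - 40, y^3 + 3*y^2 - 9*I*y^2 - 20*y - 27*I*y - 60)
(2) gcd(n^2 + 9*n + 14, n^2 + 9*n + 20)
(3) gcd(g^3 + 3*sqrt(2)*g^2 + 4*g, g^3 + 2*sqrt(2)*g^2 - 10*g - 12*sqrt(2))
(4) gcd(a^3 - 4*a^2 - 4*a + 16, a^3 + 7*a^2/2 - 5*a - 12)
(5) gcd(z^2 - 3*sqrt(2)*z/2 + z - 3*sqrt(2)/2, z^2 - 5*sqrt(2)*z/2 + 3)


(1) = gcd((y + 2)*(y - 5*I)*(y - 4*I), (y + 3)*(y - 5*I)*(y - 4*I)) = y^2 - 9*I*y - 20
(2) = 1
(3) = gcd(g*(g + sqrt(2))*(g + 2*sqrt(2)), (g - 2*sqrt(2))*(g + sqrt(2))*(g + 3*sqrt(2))) = g + sqrt(2)
(4) = a - 2
(5) = gcd((z + 1)*(z - 3*sqrt(2)/2), (z - 3*sqrt(2)/2)*(z - sqrt(2))) = z - 3*sqrt(2)/2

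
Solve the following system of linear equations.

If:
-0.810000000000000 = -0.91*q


Then:
q = 0.89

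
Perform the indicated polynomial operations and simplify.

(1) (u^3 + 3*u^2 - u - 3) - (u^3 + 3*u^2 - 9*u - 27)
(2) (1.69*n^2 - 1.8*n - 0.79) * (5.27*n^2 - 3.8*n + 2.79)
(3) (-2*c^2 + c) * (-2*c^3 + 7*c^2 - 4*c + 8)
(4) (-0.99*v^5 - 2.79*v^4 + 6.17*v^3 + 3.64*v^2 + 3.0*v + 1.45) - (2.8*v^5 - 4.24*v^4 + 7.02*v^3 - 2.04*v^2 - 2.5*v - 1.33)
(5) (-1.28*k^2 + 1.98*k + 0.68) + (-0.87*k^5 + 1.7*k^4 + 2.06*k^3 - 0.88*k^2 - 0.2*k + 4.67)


(1) = 8*u + 24
(2) = 8.9063*n^4 - 15.908*n^3 + 7.3918*n^2 - 2.02*n - 2.2041
(3) = 4*c^5 - 16*c^4 + 15*c^3 - 20*c^2 + 8*c
(4) = -3.79*v^5 + 1.45*v^4 - 0.85*v^3 + 5.68*v^2 + 5.5*v + 2.78
(5) = -0.87*k^5 + 1.7*k^4 + 2.06*k^3 - 2.16*k^2 + 1.78*k + 5.35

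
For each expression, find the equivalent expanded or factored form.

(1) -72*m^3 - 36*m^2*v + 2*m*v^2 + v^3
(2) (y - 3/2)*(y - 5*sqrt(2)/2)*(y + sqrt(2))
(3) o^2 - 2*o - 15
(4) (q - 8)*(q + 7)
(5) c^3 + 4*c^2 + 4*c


(1) = (-6*m + v)*(2*m + v)*(6*m + v)
(2) = y^3 - 3*sqrt(2)*y^2/2 - 3*y^2/2 - 5*y + 9*sqrt(2)*y/4 + 15/2
(3) = (o - 5)*(o + 3)
(4) = q^2 - q - 56
(5) = c*(c + 2)^2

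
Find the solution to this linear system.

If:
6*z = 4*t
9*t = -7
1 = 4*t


Then:
No Solution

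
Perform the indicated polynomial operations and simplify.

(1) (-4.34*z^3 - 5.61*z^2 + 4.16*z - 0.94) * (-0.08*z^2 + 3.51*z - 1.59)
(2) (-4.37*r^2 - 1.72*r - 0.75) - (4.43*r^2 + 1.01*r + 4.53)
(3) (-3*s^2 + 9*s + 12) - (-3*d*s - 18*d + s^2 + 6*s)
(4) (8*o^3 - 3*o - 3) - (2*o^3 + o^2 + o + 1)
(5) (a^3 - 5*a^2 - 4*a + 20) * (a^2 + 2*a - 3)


(1) = 0.3472*z^5 - 14.7846*z^4 - 13.1233*z^3 + 23.5967*z^2 - 9.9138*z + 1.4946
(2) = -8.8*r^2 - 2.73*r - 5.28
(3) = 3*d*s + 18*d - 4*s^2 + 3*s + 12
(4) = 6*o^3 - o^2 - 4*o - 4
(5) = a^5 - 3*a^4 - 17*a^3 + 27*a^2 + 52*a - 60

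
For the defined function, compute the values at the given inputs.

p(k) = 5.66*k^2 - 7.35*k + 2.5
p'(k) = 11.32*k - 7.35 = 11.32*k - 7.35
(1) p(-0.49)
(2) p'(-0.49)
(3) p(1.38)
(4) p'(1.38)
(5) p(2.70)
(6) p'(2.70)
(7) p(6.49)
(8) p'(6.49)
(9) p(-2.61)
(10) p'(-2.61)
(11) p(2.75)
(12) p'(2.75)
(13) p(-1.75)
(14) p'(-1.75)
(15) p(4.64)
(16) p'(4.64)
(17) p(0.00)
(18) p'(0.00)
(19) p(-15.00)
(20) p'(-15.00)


(1) = 7.46
(2) = -12.90
(3) = 3.14
(4) = 8.27
(5) = 23.92
(6) = 23.21
(7) = 193.20
(8) = 66.12
(9) = 60.24
(10) = -36.90
(11) = 25.09
(12) = 23.78
(13) = 32.70
(14) = -27.16
(15) = 90.25
(16) = 45.17
(17) = 2.50
(18) = -7.35
(19) = 1386.25
(20) = -177.15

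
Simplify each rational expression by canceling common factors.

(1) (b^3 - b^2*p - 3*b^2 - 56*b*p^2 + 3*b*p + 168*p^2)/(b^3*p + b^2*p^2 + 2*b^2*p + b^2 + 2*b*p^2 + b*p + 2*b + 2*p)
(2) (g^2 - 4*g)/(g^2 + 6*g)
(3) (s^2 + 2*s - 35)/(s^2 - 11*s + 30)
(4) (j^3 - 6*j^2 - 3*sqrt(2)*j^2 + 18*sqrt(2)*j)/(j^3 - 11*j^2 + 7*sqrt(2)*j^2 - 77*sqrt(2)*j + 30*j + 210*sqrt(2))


(1) = (b^3 - b^2*p - 3*b^2 - 56*b*p^2 + 3*b*p + 168*p^2)/(b^3*p + b^2*p^2 + 2*b^2*p + b^2 + 2*b*p^2 + b*p + 2*b + 2*p)
(2) = (g - 4)/(g + 6)
(3) = (s + 7)/(s - 6)
(4) = (j^2 - 3*sqrt(2)*j)/(j^2 + j*(-5 + 7*sqrt(2)) - 35*sqrt(2))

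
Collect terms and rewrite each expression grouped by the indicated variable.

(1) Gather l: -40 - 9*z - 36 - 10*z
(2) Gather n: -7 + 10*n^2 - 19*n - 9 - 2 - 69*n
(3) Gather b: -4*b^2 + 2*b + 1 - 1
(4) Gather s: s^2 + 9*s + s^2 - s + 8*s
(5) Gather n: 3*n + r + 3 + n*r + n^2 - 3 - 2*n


(1) = -19*z - 76
(2) = 10*n^2 - 88*n - 18
(3) = -4*b^2 + 2*b
(4) = 2*s^2 + 16*s
(5) = n^2 + n*(r + 1) + r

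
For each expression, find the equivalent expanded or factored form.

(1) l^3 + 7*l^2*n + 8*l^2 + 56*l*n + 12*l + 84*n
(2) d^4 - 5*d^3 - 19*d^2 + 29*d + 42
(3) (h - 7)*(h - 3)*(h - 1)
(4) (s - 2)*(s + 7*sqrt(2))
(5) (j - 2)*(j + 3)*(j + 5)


(1) = (l + 2)*(l + 6)*(l + 7*n)
(2) = (d - 7)*(d - 2)*(d + 1)*(d + 3)
(3) = h^3 - 11*h^2 + 31*h - 21
(4) = s^2 - 2*s + 7*sqrt(2)*s - 14*sqrt(2)
(5) = j^3 + 6*j^2 - j - 30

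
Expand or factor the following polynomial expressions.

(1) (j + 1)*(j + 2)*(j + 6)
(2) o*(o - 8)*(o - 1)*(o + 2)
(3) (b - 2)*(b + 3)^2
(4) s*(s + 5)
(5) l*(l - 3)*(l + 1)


(1) = j^3 + 9*j^2 + 20*j + 12
(2) = o^4 - 7*o^3 - 10*o^2 + 16*o
(3) = b^3 + 4*b^2 - 3*b - 18
(4) = s^2 + 5*s
(5) = l^3 - 2*l^2 - 3*l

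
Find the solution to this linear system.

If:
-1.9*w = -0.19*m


Then:
m = 10.0*w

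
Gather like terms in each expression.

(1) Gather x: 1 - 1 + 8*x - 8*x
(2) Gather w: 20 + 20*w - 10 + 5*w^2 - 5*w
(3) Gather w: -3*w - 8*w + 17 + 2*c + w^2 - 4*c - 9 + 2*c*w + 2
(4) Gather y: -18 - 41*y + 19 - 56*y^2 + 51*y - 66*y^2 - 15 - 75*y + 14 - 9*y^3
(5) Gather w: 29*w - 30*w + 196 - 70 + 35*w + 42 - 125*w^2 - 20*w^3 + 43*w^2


(1) = 0
(2) = 5*w^2 + 15*w + 10
(3) = -2*c + w^2 + w*(2*c - 11) + 10
(4) = -9*y^3 - 122*y^2 - 65*y
(5) = -20*w^3 - 82*w^2 + 34*w + 168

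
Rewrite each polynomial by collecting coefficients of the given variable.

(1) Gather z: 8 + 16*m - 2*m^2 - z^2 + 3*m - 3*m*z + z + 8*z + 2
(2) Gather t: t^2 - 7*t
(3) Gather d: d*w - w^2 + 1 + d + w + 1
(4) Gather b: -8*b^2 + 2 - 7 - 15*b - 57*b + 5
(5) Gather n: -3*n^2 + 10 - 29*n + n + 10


(1) = -2*m^2 + 19*m - z^2 + z*(9 - 3*m) + 10
(2) = t^2 - 7*t
(3) = d*(w + 1) - w^2 + w + 2
(4) = -8*b^2 - 72*b
(5) = -3*n^2 - 28*n + 20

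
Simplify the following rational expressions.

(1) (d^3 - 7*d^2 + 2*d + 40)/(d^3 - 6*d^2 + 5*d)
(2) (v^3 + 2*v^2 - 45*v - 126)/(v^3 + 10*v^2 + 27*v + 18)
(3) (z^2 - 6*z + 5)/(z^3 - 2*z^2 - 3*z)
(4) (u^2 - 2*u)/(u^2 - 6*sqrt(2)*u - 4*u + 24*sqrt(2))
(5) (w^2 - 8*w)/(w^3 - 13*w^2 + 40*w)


(1) = (d^2 - 2*d - 8)/(d^2 - d)
(2) = (v - 7)/(v + 1)
(3) = (z^2 - 6*z + 5)/(z^3 - 2*z^2 - 3*z)
(4) = (u^2 - 2*u)/(u^2 + u*(-6*sqrt(2) - 4) + 24*sqrt(2))
(5) = 1/(w - 5)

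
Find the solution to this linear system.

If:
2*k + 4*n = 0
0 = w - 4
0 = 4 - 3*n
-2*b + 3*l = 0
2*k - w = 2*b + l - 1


Then:
b = -25/8
k = -8/3
l = -25/12
n = 4/3
w = 4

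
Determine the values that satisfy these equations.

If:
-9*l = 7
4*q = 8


Then:
l = -7/9
q = 2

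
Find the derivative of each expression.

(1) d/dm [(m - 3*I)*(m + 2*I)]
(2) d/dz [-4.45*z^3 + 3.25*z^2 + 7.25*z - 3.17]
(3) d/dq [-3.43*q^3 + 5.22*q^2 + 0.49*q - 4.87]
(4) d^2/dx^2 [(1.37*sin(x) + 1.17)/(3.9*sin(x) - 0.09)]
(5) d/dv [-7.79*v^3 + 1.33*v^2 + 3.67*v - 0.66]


(1) = 2*m - I
(2) = -13.35*z^2 + 6.5*z + 7.25
(3) = -10.29*q^2 + 10.44*q + 0.49
(4) = 0.016858005*(-18.27657*sin(x)^2 - 0.421767*sin(x) + 36.55314)/(1.0*sin(x) - 0.0230769231)^3
(5) = -23.37*v^2 + 2.66*v + 3.67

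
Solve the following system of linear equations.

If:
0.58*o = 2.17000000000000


Then:
o = 3.74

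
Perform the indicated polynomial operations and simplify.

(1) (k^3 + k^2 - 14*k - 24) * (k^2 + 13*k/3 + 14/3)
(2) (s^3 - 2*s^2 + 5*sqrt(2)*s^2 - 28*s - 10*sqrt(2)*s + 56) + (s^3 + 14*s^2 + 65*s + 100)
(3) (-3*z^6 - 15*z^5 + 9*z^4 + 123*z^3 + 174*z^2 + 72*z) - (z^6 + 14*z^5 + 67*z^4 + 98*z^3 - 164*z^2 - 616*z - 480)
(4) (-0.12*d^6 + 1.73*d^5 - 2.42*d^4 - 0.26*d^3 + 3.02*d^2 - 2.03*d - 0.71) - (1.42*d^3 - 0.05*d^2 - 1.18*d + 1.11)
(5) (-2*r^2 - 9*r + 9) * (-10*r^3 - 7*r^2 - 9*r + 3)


(1) = k^5 + 16*k^4/3 - 5*k^3 - 80*k^2 - 508*k/3 - 112
(2) = 2*s^3 + 5*sqrt(2)*s^2 + 12*s^2 - 10*sqrt(2)*s + 37*s + 156
(3) = -4*z^6 - 29*z^5 - 58*z^4 + 25*z^3 + 338*z^2 + 688*z + 480
(4) = -0.12*d^6 + 1.73*d^5 - 2.42*d^4 - 1.68*d^3 + 3.07*d^2 - 0.85*d - 1.82
(5) = 20*r^5 + 104*r^4 - 9*r^3 + 12*r^2 - 108*r + 27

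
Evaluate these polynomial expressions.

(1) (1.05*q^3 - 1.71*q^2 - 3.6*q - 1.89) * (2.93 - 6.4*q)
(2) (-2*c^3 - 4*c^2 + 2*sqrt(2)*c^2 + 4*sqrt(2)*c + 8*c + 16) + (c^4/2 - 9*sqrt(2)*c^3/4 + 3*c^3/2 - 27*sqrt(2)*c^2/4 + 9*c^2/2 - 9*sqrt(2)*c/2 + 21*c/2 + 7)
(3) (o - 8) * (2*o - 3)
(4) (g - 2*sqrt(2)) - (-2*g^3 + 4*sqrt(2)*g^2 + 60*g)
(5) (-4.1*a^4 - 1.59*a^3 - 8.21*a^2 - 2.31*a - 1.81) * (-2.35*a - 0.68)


(1) = -6.72*q^4 + 14.0205*q^3 + 18.0297*q^2 + 1.548*q - 5.5377
(2) = c^4/2 - 9*sqrt(2)*c^3/4 - c^3/2 - 19*sqrt(2)*c^2/4 + c^2/2 - sqrt(2)*c/2 + 37*c/2 + 23
(3) = 2*o^2 - 19*o + 24
(4) = 2*g^3 - 4*sqrt(2)*g^2 - 59*g - 2*sqrt(2)
(5) = 9.635*a^5 + 6.5245*a^4 + 20.3747*a^3 + 11.0113*a^2 + 5.8243*a + 1.2308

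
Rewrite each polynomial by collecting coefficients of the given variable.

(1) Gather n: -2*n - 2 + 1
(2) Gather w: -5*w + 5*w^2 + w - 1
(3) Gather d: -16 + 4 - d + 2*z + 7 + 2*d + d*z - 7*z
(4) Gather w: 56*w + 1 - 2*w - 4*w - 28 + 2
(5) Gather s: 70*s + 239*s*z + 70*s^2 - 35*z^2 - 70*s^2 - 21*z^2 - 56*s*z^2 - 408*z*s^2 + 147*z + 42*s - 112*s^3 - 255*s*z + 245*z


(1) = -2*n - 1
(2) = 5*w^2 - 4*w - 1
(3) = d*(z + 1) - 5*z - 5
(4) = 50*w - 25
(5) = -112*s^3 - 408*s^2*z + s*(-56*z^2 - 16*z + 112) - 56*z^2 + 392*z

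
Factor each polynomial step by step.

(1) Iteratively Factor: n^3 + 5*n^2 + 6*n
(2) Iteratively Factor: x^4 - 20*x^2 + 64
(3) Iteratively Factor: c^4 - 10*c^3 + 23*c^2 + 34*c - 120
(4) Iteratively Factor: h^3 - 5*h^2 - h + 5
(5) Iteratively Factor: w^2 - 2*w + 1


(1) = (n + 3)*(n^2 + 2*n) = n*(n + 3)*(n + 2)
(2) = (x + 2)*(x^3 - 2*x^2 - 16*x + 32) = (x - 2)*(x + 2)*(x^2 - 16) = (x - 4)*(x - 2)*(x + 2)*(x + 4)
(3) = (c - 5)*(c^3 - 5*c^2 - 2*c + 24) = (c - 5)*(c - 3)*(c^2 - 2*c - 8) = (c - 5)*(c - 3)*(c + 2)*(c - 4)
(4) = (h - 1)*(h^2 - 4*h - 5) = (h - 5)*(h - 1)*(h + 1)
(5) = (w - 1)*(w - 1)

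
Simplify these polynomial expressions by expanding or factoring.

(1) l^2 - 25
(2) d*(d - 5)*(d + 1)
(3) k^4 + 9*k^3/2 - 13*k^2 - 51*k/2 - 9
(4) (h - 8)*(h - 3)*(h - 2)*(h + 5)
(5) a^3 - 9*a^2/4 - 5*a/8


(1) = (l - 5)*(l + 5)
(2) = d^3 - 4*d^2 - 5*d
(3) = (k - 3)*(k + 1/2)*(k + 1)*(k + 6)
(4) = h^4 - 8*h^3 - 19*h^2 + 182*h - 240
(5) = a*(a - 5/2)*(a + 1/4)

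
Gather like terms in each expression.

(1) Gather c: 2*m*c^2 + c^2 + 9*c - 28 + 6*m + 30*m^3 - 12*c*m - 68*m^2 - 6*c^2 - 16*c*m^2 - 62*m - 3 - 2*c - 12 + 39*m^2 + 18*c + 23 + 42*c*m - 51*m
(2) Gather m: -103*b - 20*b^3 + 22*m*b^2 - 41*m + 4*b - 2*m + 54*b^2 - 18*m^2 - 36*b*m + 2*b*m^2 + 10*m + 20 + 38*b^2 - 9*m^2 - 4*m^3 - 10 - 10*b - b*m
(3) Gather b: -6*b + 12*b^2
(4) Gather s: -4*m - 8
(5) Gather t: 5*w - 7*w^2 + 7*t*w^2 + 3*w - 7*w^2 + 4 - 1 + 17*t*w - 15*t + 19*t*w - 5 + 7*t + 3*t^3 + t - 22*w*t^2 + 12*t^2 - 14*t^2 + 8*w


(1) = c^2*(2*m - 5) + c*(-16*m^2 + 30*m + 25) + 30*m^3 - 29*m^2 - 107*m - 20
(2) = -20*b^3 + 92*b^2 - 109*b - 4*m^3 + m^2*(2*b - 27) + m*(22*b^2 - 37*b - 33) + 10
(3) = 12*b^2 - 6*b
(4) = -4*m - 8
(5) = 3*t^3 + t^2*(-22*w - 2) + t*(7*w^2 + 36*w - 7) - 14*w^2 + 16*w - 2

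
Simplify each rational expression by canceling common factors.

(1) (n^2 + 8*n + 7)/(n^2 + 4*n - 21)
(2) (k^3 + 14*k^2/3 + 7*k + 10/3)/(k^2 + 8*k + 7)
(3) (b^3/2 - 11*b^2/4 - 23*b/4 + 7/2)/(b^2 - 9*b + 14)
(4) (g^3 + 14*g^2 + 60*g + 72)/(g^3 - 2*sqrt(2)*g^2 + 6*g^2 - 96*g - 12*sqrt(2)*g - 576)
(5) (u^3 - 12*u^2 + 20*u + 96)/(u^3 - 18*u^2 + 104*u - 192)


(1) = (n + 1)/(n - 3)
(2) = (3*k^2 + 11*k + 10)/(3*k + 21)
(3) = (2*b^2 + 3*b - 2)/(4*b - 8)
(4) = (g^2 + 8*g + 12)/(g^2 - 2*sqrt(2)*g - 96)
(5) = (u + 2)/(u - 4)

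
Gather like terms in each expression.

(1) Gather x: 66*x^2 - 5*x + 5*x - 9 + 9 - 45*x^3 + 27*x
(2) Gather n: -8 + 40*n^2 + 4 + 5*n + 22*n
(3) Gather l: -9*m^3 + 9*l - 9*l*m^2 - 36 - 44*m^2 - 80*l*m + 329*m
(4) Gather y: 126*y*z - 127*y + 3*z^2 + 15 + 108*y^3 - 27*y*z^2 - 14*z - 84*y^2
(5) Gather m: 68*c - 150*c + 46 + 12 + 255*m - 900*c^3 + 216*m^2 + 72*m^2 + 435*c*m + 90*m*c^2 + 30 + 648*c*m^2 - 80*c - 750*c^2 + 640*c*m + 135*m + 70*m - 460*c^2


(1) = -45*x^3 + 66*x^2 + 27*x
(2) = 40*n^2 + 27*n - 4
(3) = l*(-9*m^2 - 80*m + 9) - 9*m^3 - 44*m^2 + 329*m - 36
(4) = 108*y^3 - 84*y^2 + y*(-27*z^2 + 126*z - 127) + 3*z^2 - 14*z + 15
(5) = -900*c^3 - 1210*c^2 - 162*c + m^2*(648*c + 288) + m*(90*c^2 + 1075*c + 460) + 88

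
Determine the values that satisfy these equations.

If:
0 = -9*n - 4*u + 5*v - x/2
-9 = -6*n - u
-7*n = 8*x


Then:
n = -8*x/7
u = 48*x/7 + 9
v = 247*x/70 + 36/5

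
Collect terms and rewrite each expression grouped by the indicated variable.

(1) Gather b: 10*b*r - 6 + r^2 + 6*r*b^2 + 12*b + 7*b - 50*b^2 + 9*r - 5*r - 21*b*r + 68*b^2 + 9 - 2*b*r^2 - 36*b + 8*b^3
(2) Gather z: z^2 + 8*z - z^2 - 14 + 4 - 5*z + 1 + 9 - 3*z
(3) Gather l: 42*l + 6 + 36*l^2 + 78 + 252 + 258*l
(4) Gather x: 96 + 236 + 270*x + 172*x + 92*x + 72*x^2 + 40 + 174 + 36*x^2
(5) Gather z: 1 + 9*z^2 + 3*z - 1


(1) = 8*b^3 + b^2*(6*r + 18) + b*(-2*r^2 - 11*r - 17) + r^2 + 4*r + 3
(2) = 0
(3) = 36*l^2 + 300*l + 336
(4) = 108*x^2 + 534*x + 546
(5) = 9*z^2 + 3*z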